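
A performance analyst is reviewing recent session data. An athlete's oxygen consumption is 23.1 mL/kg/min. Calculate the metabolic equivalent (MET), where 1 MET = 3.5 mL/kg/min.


MET = VO2 / 3.5
= 23.1 / 3.5
= 6.6 METs

6.6 METs


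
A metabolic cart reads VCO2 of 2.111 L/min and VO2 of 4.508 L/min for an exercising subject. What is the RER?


RER = VCO2 / VO2 = 2.111 / 4.508 = 0.4683

0.4683


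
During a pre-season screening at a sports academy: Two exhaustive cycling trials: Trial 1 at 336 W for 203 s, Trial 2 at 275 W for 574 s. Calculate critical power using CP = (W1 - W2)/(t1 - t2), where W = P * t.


W1 = 336 * 203 = 68208 J
W2 = 275 * 574 = 157850 J
CP = (68208 - 157850) / (203 - 574)
= -89642 / -371
= 241.62 W

241.62 W


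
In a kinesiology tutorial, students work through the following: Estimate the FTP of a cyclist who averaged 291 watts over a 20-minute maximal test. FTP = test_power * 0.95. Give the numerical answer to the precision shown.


FTP = 291 * 0.95 = 276.45 W

276.45 W


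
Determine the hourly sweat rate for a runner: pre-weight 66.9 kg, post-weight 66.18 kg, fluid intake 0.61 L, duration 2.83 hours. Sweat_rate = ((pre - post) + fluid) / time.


Mass lost = 66.9 - 66.18 = 0.72 kg
Add fluid consumed: 0.72 + 0.61 = 1.33 L total sweat
Sweat rate = 1.33 / 2.83 = 0.47 L/h

0.47 L/h


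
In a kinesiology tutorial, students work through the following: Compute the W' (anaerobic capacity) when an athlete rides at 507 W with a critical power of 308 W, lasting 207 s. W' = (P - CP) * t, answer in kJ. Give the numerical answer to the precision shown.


Above-CP power = 199 W
Duration = 207 s
W' = 199 * 207 = 41193 J
Convert: 41193 / 1000 = 41.193 kJ

41.193 kJ


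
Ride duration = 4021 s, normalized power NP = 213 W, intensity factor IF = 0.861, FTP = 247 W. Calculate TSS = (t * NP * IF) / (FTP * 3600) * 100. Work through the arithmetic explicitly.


Numerator = 4021 * 213 * 0.861 = 737423.253
Denominator = 247 * 3600 = 889200
TSS = 737423.253 / 889200 * 100
= 82.93

82.93 TSS


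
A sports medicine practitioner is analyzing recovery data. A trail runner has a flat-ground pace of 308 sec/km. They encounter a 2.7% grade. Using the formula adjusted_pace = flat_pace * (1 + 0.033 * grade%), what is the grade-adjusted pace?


Grade factor = 1 + 0.033 * 2.7 = 1.0891
Adjusted = 308 * 1.0891 = 335.44 sec/km

335.44 s/km


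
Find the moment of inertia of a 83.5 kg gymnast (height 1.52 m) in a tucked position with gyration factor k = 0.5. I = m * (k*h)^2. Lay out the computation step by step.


Radius of gyration = 0.5 * 1.52 = 0.76 m
I = 83.5 * 0.76^2
= 83.5 * 0.5776
= 48.23 kg*m^2

48.23 kg*m^2


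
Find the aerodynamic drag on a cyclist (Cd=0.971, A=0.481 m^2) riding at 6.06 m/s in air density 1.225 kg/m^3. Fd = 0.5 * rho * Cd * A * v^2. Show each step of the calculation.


Fd = 0.5 * 1.225 * 0.971 * 0.481 * 6.06^2
= 0.5 * 1.225 * 0.971 * 0.481 * 36.7236
= 10.505 N

10.505 N


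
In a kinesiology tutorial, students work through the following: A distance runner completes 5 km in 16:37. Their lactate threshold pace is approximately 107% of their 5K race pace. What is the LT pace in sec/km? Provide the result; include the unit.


Convert to seconds: 16 min 37 s = 997 s
Pace per km = 997 / 5 = 199.4 s/km
LT pace = 199.4 * 1.07 = 213.36 s/km

213.36 s/km


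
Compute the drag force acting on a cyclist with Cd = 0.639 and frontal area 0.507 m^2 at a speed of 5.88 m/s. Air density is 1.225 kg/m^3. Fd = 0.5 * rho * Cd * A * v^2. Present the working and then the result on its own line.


Step 1: v^2 = 34.5744
Step 2: Fd = 0.5 * 1.225 * 0.639 * 0.507 * 34.5744
= 6.861 N

6.861 N


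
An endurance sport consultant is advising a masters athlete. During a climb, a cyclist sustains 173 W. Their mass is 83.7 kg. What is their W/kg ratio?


Power-to-weight = 173 W / 83.7 kg
= 2.067 W/kg

2.067 W/kg


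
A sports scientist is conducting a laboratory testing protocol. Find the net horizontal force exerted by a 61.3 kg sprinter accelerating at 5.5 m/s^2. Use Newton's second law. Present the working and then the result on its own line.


Newton's second law: F = m * a
F = 61.3 * 5.5 = 337.15 N

337.15 N


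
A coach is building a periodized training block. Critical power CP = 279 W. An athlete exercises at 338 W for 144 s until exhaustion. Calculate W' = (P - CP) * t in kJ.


P - CP = 338 - 279 = 59 W
W' = 59 * 144 = 8496 J
= 8496 / 1000 = 8.496 kJ

8.496 kJ


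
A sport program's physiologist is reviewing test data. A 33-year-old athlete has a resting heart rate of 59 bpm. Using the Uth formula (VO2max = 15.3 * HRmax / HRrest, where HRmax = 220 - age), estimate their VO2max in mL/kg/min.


HRmax = 220 - 33 = 187 bpm
Ratio = HRmax / HRrest = 187 / 59 = 3.1695
VO2max = 15.3 * 3.1695 = 48.49 mL/kg/min

48.49 mL/kg/min


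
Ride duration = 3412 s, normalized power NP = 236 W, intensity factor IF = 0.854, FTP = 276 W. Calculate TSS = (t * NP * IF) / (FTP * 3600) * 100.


Numerator = 3412 * 236 * 0.854 = 687668.128
Denominator = 276 * 3600 = 993600
TSS = 687668.128 / 993600 * 100
= 69.21

69.21 TSS


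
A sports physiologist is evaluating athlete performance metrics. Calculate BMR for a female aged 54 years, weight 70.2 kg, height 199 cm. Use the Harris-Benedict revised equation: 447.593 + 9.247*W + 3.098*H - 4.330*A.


Substituting values:
W term = 9.247 * 70.2 = 649.1394
H term = 3.098 * 199 = 616.502
A term = 4.330 * 54 = 233.82
BMR = 1479.41 kcal/day

1479.41 kcal/day


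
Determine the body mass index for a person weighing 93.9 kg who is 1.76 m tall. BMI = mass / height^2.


BMI = mass / height^2
= 93.9 / 1.76^2
= 93.9 / 3.0976
= 30.31 kg/m^2

30.31 kg/m^2


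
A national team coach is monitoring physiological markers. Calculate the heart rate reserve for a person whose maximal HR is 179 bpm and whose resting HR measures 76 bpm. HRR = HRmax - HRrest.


HRmax = 179 bpm
HRrest = 76 bpm
HRR = 179 - 76 = 103 bpm

103 bpm


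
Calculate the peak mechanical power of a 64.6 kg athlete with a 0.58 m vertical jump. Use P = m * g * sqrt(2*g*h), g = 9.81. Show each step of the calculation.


First, sqrt(2gh) = sqrt(2 * 9.81 * 0.58)
= sqrt(11.3796) = 3.373366 m/s
Power = 64.6 * 9.81 * 3.373366 = 2137.79 W

2137.79 W


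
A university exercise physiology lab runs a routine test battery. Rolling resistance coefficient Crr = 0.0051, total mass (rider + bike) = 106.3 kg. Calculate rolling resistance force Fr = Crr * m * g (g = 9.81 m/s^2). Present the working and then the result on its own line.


Fr = Crr * m * g
= 0.0051 * 106.3 * 9.81
= 5.318 N

5.318 N


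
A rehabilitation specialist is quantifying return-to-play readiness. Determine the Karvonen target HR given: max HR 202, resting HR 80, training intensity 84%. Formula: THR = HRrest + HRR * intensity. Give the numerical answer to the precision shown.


HRR = HRmax - HRrest = 202 - 80 = 122
THR = 80 + 122 * 0.84
= 182.48 bpm

182.48 bpm


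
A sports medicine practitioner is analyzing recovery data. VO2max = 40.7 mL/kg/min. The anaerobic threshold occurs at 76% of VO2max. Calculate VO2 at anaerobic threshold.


AT fraction = 76 / 100 = 0.76
AT VO2 = 40.7 * 0.76
= 30.93 mL/kg/min

30.93 mL/kg/min


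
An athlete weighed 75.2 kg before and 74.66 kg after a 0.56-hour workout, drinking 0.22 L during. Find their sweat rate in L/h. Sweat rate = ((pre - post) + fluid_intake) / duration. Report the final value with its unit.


Body mass change = 0.54 kg
Total sweat loss = 0.54 + 0.22 = 0.76 L
Rate = 0.76 / 0.56 = 1.357 L/h

1.357 L/h


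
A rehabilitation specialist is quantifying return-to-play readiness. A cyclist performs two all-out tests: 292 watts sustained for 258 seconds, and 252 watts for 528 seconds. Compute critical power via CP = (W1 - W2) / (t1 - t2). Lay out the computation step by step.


W1 = P1 * t1 = 292 * 258 = 75336 J
W2 = P2 * t2 = 252 * 528 = 133056 J
CP = (75336 - 133056) / (258 - 528)
= 213.78 W

213.78 W


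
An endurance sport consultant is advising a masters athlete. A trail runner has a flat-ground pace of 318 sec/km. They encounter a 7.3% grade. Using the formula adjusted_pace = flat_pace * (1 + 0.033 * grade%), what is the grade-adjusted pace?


Grade factor = 1 + 0.033 * 7.3 = 1.2409
Adjusted = 318 * 1.2409 = 394.61 sec/km

394.61 s/km


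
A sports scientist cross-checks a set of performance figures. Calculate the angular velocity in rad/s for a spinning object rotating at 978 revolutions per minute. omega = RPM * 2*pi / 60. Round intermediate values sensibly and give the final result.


omega = RPM * 2*pi / 60
= 978 * 6.28318531 / 60
= 102.416 rad/s

102.416 rad/s


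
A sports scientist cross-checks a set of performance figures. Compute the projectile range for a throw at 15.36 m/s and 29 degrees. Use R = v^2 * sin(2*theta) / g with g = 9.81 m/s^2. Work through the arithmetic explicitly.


Two times the angle = 58 degrees
sin(58) = 0.848048
R = 235.9296 * 0.848048 / 9.81 = 20.395 m

20.395 m


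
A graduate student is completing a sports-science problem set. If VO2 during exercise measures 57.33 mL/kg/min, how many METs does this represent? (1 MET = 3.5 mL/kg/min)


METs = VO2 / 3.5 = 57.33 / 3.5 = 16.38

16.38 METs


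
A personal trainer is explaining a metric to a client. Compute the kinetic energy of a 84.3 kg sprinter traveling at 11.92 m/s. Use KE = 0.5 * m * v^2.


Velocity squared = 142.0864
KE = 0.5 * 84.3 * 142.0864 = 5988.94 J

5988.94 J


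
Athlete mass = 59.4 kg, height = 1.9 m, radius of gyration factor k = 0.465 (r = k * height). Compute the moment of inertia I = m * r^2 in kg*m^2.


r = k * height = 0.465 * 1.9 = 0.8835 m
r^2 = 0.8835^2 = 0.780572
I = 59.4 * 0.780572 = 46.366 kg*m^2

46.366 kg*m^2


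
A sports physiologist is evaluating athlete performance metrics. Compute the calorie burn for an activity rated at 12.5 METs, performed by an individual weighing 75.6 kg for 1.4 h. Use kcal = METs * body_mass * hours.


Product of METs and mass = 12.5 * 75.6 = 945.0
Total kcal = 945.0 * 1.4 = 1323.0 kcal

1323.0 kcal


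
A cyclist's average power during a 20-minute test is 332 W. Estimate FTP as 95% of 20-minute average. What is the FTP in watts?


FTP = 20-min power * 0.95
= 332 * 0.95
= 315.4 W

315.4 W


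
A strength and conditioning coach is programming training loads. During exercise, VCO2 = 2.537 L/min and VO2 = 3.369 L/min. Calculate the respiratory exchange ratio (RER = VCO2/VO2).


RER = VCO2 / VO2
= 2.537 / 3.369
= 0.753

0.753


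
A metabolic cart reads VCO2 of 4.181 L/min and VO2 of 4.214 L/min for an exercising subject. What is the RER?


RER = VCO2 / VO2 = 4.181 / 4.214 = 0.9922

0.9922


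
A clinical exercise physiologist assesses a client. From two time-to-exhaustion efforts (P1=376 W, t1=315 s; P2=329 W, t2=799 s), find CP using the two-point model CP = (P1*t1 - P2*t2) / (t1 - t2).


Work in trial 1 = 118440 J
Work in trial 2 = 262871 J
Delta work = -144431 J
Delta time = -484 s
CP = -144431 / -484 = 298.41 W

298.41 W


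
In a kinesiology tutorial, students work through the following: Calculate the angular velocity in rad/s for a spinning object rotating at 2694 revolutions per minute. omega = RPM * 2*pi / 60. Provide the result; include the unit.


omega = RPM * 2*pi / 60
= 2694 * 6.28318531 / 60
= 282.115 rad/s

282.115 rad/s


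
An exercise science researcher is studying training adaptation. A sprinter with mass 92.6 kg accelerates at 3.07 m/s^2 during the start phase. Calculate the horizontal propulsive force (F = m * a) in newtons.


F = m * a
= 92.6 * 3.07
= 284.28 N

284.28 N


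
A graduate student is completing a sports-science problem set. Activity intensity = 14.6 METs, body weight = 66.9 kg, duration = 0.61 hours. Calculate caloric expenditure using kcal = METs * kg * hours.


kcal = 14.6 * 66.9 * 0.61
= 976.74 * 0.61
= 595.81 kcal

595.81 kcal


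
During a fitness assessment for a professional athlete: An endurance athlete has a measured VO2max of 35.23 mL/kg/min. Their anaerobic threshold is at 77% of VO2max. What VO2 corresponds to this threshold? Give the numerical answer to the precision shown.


Anaerobic threshold VO2 = VO2max * 77%
= 35.23 * 0.77
= 27.13 mL/kg/min

27.13 mL/kg/min


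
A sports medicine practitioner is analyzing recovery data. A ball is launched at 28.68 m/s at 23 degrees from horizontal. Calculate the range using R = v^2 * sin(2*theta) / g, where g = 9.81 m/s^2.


sin(2 * 23) = sin(46) = 0.71934
v^2 = 28.68^2 = 822.5424
R = 822.5424 * 0.71934 / 9.81
= 60.315 m

60.315 m


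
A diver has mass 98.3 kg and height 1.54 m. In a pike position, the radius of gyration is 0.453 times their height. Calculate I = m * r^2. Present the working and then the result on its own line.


r = 0.453 * 1.54 = 0.69762 m
I = m * r^2 = 98.3 * 0.486674 = 47.84 kg*m^2

47.84 kg*m^2


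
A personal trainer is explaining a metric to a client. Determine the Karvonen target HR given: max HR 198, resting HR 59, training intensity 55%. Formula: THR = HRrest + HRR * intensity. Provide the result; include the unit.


HRR = HRmax - HRrest = 198 - 59 = 139
THR = 59 + 139 * 0.55
= 135.45 bpm

135.45 bpm


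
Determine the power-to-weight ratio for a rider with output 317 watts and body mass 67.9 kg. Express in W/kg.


P/W = 317 / 67.9 = 4.669 W/kg

4.669 W/kg


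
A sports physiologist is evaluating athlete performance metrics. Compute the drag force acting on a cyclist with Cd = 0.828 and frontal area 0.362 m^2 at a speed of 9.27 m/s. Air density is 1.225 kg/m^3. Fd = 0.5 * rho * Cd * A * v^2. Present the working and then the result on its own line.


Step 1: v^2 = 85.9329
Step 2: Fd = 0.5 * 1.225 * 0.828 * 0.362 * 85.9329
= 15.776 N

15.776 N


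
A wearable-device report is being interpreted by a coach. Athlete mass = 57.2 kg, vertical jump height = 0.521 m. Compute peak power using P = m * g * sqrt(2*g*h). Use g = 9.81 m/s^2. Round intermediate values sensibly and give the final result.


sqrt(2 * 9.81 * 0.521) = sqrt(10.22202) = 3.197189 m/s
P = 57.2 * 9.81 * 3.197189
= 1794.05 W

1794.05 W


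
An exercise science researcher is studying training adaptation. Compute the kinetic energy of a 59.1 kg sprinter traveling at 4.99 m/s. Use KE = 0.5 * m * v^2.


Velocity squared = 24.9001
KE = 0.5 * 59.1 * 24.9001 = 735.8 J

735.8 J


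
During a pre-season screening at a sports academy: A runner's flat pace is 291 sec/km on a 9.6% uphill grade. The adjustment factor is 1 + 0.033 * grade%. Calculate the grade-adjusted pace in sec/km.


Factor = 1 + 0.033 * 9.6 = 1.3168
Adjusted pace = 291 * 1.3168
= 383.19 sec/km

383.19 s/km


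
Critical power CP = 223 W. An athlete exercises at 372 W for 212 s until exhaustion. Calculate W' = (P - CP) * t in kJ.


P - CP = 372 - 223 = 149 W
W' = 149 * 212 = 31588 J
= 31588 / 1000 = 31.588 kJ

31.588 kJ


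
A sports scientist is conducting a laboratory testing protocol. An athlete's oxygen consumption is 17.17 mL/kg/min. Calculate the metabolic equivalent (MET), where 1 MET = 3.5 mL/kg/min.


MET = VO2 / 3.5
= 17.17 / 3.5
= 4.91 METs

4.91 METs


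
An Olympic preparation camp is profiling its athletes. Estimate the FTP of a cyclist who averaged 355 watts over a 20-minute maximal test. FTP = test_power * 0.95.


FTP = 355 * 0.95 = 337.25 W

337.25 W


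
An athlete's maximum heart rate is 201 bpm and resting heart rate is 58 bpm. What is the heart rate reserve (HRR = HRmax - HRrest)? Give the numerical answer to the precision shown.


HRR = HRmax - HRrest
= 201 - 58
= 143 bpm

143 bpm


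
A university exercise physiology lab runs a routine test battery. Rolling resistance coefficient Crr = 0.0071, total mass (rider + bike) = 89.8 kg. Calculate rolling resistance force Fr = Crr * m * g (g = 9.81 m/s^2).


Fr = Crr * m * g
= 0.0071 * 89.8 * 9.81
= 6.255 N

6.255 N


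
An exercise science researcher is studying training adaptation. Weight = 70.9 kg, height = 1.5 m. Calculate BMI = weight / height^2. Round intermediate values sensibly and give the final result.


height^2 = 1.5^2 = 2.25
BMI = 70.9 / 2.25 = 31.51 kg/m^2

31.51 kg/m^2


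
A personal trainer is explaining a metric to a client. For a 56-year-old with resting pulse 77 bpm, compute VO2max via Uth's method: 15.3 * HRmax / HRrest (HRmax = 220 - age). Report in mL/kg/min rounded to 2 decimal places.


Step 1: HRmax = 220 - 56 = 164 bpm
Step 2: Ratio = 164 / 77 = 2.1299
Step 3: VO2max = 15.3 * 2.1299 = 32.59 mL/kg/min

32.59 mL/kg/min


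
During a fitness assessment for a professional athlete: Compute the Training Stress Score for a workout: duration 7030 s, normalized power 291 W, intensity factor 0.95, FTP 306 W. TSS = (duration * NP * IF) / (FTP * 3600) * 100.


Product = 7030 * 291 * 0.95 = 1943443.5
Base = 306 * 3600 = 1101600
TSS = 1943443.5 / 1101600 * 100 = 176.42

176.42 TSS


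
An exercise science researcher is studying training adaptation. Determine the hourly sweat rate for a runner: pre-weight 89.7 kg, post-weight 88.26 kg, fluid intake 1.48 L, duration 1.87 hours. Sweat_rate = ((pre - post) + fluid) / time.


Mass lost = 89.7 - 88.26 = 1.44 kg
Add fluid consumed: 1.44 + 1.48 = 2.92 L total sweat
Sweat rate = 2.92 / 1.87 = 1.561 L/h

1.561 L/h


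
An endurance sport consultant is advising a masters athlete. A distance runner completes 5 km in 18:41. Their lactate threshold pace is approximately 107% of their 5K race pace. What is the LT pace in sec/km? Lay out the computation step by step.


Convert to seconds: 18 min 41 s = 1121 s
Pace per km = 1121 / 5 = 224.2 s/km
LT pace = 224.2 * 1.07 = 239.89 s/km

239.89 s/km


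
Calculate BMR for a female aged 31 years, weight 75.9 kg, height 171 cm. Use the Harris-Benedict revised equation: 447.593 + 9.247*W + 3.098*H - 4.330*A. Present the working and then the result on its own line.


Substituting values:
W term = 9.247 * 75.9 = 701.8473
H term = 3.098 * 171 = 529.758
A term = 4.330 * 31 = 134.23
BMR = 1544.97 kcal/day

1544.97 kcal/day


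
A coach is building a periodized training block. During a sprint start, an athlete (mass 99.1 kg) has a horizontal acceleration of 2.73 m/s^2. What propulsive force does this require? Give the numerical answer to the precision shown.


Propulsive force = mass * acceleration
= 99.1 kg * 2.73 m/s^2
= 270.54 N

270.54 N


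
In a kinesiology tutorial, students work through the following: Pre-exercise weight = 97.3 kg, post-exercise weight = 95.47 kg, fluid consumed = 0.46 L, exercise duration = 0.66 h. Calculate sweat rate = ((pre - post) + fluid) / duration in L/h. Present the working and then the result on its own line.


Weight loss = 97.3 - 95.47 = 1.83 kg (approx L)
Total sweat = 1.83 + 0.46 = 2.29 L
Sweat rate = 2.29 / 0.66 = 3.47 L/h

3.47 L/h


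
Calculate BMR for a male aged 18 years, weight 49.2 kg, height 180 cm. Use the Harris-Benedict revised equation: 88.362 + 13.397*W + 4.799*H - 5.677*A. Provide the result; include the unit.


Substituting values:
W term = 13.397 * 49.2 = 659.1324
H term = 4.799 * 180 = 863.82
A term = 5.677 * 18 = 102.186
BMR = 1509.13 kcal/day

1509.13 kcal/day


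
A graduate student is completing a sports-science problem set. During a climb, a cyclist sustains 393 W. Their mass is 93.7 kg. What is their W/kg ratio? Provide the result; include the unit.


Power-to-weight = 393 W / 93.7 kg
= 4.194 W/kg

4.194 W/kg


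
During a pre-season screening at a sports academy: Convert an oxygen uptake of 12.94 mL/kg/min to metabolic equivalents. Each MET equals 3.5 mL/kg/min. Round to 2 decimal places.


One MET = 3.5 mL/kg/min
Number of METs = 12.94 / 3.5
= 3.7 METs

3.7 METs


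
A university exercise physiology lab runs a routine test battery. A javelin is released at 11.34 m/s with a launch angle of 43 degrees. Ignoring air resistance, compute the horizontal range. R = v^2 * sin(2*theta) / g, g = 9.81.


Launch speed squared = 128.5956
sin(2 * 43 deg) = 0.997564
Range = 128.5956 * 0.997564 / 9.81
= 13.077 m

13.077 m


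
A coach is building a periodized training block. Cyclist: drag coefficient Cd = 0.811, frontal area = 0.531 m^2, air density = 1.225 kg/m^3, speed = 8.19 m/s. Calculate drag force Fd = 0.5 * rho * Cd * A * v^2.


v^2 = 8.19^2 = 67.0761
Fd = 0.5 * 1.225 * 0.811 * 0.531 * 67.0761
= 17.693 N

17.693 N


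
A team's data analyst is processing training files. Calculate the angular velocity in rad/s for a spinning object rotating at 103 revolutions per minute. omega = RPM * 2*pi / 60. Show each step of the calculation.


omega = RPM * 2*pi / 60
= 103 * 6.28318531 / 60
= 10.786 rad/s

10.786 rad/s


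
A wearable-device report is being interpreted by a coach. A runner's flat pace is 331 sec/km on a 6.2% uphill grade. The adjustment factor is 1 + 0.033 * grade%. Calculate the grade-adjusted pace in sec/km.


Factor = 1 + 0.033 * 6.2 = 1.2046
Adjusted pace = 331 * 1.2046
= 398.72 sec/km

398.72 s/km


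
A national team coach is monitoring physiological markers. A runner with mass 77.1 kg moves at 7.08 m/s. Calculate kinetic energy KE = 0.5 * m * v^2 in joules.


v^2 = 7.08^2 = 50.1264
KE = 0.5 * 77.1 * 50.1264
= 1932.37 J

1932.37 J


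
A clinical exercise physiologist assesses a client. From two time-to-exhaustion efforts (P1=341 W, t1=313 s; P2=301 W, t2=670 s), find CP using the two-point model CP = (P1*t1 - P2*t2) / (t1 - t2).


Work in trial 1 = 106733 J
Work in trial 2 = 201670 J
Delta work = -94937 J
Delta time = -357 s
CP = -94937 / -357 = 265.93 W

265.93 W


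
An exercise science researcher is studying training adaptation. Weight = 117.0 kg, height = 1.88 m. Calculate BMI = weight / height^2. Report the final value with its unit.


height^2 = 1.88^2 = 3.5344
BMI = 117.0 / 3.5344 = 33.1 kg/m^2

33.1 kg/m^2


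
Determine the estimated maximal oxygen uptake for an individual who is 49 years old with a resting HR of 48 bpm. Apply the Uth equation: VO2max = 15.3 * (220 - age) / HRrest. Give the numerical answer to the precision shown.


HRmax = 220 - 49 = 171
VO2max = 15.3 * (171 / 48)
= 15.3 * 3.5625
= 54.51 mL/kg/min

54.51 mL/kg/min


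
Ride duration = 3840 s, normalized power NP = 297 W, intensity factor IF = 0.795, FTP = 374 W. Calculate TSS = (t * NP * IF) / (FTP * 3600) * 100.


Numerator = 3840 * 297 * 0.795 = 906681.6
Denominator = 374 * 3600 = 1346400
TSS = 906681.6 / 1346400 * 100
= 67.34

67.34 TSS


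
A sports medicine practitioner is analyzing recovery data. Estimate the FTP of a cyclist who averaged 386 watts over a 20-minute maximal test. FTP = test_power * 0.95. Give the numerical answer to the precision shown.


FTP = 386 * 0.95 = 366.7 W

366.7 W


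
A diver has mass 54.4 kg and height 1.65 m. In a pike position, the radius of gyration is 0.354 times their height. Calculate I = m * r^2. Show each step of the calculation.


r = 0.354 * 1.65 = 0.5841 m
I = m * r^2 = 54.4 * 0.341173 = 18.56 kg*m^2

18.56 kg*m^2


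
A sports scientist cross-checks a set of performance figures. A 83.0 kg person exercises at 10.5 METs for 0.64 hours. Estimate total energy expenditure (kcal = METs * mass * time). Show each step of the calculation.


Energy = METs * mass(kg) * time(h)
= 10.5 * 83.0 * 0.64
= 557.76 kcal

557.76 kcal


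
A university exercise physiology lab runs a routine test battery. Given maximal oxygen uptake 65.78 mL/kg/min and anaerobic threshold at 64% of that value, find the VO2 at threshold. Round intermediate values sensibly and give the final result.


Percentage as decimal = 0.64
VO2 at AT = 65.78 * 0.64 = 42.1 mL/kg/min

42.1 mL/kg/min


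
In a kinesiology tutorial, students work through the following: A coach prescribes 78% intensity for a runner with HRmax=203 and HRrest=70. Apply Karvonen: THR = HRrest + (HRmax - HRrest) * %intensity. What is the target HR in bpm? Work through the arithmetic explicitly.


Heart rate reserve = 203 - 70 = 133
Intensity fraction = 78 / 100 = 0.78
THR = 70 + 133 * 0.78 = 173.74 bpm

173.74 bpm


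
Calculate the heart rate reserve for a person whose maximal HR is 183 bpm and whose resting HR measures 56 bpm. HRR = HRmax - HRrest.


HRmax = 183 bpm
HRrest = 56 bpm
HRR = 183 - 56 = 127 bpm

127 bpm


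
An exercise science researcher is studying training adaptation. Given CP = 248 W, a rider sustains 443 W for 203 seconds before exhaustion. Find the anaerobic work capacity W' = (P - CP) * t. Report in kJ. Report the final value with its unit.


Excess power = 443 - 248 = 195 W
Work above CP = 195 * 203 = 39585 J
W' = 39.585 kJ

39.585 kJ


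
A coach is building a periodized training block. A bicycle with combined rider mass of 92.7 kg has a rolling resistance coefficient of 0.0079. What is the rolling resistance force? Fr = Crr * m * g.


Fr = 0.0079 * 92.7 * 9.81
= 0.73233 * 9.81
= 7.184 N

7.184 N


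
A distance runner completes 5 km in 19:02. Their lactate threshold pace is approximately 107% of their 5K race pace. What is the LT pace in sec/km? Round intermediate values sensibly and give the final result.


Convert to seconds: 19 min 2 s = 1142 s
Pace per km = 1142 / 5 = 228.4 s/km
LT pace = 228.4 * 1.07 = 244.39 s/km

244.39 s/km


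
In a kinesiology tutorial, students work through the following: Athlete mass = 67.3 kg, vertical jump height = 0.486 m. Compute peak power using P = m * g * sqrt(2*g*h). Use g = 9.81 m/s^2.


sqrt(2 * 9.81 * 0.486) = sqrt(9.53532) = 3.087931 m/s
P = 67.3 * 9.81 * 3.087931
= 2038.69 W

2038.69 W


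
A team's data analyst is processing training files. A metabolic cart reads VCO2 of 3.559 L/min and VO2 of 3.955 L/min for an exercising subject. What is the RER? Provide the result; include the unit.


RER = VCO2 / VO2 = 3.559 / 3.955 = 0.8999

0.8999


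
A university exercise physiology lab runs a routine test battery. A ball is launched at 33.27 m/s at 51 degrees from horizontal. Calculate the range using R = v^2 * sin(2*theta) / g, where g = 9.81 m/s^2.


sin(2 * 51) = sin(102) = 0.978148
v^2 = 33.27^2 = 1106.8929
R = 1106.8929 * 0.978148 / 9.81
= 110.367 m

110.367 m


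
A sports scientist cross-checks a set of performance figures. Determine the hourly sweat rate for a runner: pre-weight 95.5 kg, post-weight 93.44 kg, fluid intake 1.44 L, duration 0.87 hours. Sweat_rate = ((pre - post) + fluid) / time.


Mass lost = 95.5 - 93.44 = 2.06 kg
Add fluid consumed: 2.06 + 1.44 = 3.5 L total sweat
Sweat rate = 3.5 / 0.87 = 4.023 L/h

4.023 L/h


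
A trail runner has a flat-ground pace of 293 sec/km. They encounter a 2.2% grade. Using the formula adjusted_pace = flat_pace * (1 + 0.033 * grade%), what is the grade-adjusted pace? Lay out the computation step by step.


Grade factor = 1 + 0.033 * 2.2 = 1.0726
Adjusted = 293 * 1.0726 = 314.27 sec/km

314.27 s/km


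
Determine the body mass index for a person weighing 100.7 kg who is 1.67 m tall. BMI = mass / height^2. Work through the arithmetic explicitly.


BMI = mass / height^2
= 100.7 / 1.67^2
= 100.7 / 2.7889
= 36.11 kg/m^2

36.11 kg/m^2


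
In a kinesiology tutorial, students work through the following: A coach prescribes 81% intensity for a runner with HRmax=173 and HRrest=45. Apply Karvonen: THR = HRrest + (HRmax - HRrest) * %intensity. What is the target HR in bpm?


Heart rate reserve = 173 - 45 = 128
Intensity fraction = 81 / 100 = 0.81
THR = 45 + 128 * 0.81 = 148.68 bpm

148.68 bpm


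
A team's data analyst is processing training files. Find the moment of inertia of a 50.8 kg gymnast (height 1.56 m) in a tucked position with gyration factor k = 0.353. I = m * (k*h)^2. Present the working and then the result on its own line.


Radius of gyration = 0.353 * 1.56 = 0.55068 m
I = 50.8 * 0.55068^2
= 50.8 * 0.303248
= 15.405 kg*m^2

15.405 kg*m^2


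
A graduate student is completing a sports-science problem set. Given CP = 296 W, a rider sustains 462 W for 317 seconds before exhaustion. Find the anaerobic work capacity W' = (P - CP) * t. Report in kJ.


Excess power = 462 - 296 = 166 W
Work above CP = 166 * 317 = 52622 J
W' = 52.622 kJ

52.622 kJ


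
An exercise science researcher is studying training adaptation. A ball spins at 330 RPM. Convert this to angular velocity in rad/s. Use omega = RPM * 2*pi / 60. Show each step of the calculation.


omega = 330 * 2 * pi / 60
= 330 * 6.28318531 / 60
= 2073.451 / 60
= 34.558 rad/s

34.558 rad/s


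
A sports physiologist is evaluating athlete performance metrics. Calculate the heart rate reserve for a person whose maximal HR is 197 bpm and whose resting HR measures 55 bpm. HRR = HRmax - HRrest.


HRmax = 197 bpm
HRrest = 55 bpm
HRR = 197 - 55 = 142 bpm

142 bpm


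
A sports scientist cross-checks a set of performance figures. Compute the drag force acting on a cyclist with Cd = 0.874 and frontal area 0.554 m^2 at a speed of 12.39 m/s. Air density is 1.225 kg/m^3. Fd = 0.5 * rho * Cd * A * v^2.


Step 1: v^2 = 153.5121
Step 2: Fd = 0.5 * 1.225 * 0.874 * 0.554 * 153.5121
= 45.527 N

45.527 N


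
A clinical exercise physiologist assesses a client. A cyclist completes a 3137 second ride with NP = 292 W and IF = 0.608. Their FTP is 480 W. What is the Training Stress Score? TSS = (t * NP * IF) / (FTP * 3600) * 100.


t * NP * IF = 3137 * 292 * 0.608 = 556930.432
FTP * 3600 = 1728000
TSS = (556930.432 / 1728000) * 100 = 32.23

32.23 TSS


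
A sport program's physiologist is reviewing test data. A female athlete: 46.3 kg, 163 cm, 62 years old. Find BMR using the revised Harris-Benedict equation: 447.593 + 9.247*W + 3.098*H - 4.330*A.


Intercept = 447.593
Weight contribution = 9.247 * 46.3 = 428.1361
Height contribution = 3.098 * 163 = 504.974
Age contribution = 4.33 * 62 = 268.46
BMR = 447.593 + 428.1361 + 504.974 - 268.46
= 1112.24 kcal/day

1112.24 kcal/day


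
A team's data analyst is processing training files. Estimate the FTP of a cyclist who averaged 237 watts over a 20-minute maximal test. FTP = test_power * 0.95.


FTP = 237 * 0.95 = 225.15 W

225.15 W


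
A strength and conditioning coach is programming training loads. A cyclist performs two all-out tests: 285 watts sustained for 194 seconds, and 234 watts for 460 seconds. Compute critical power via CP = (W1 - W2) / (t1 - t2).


W1 = P1 * t1 = 285 * 194 = 55290 J
W2 = P2 * t2 = 234 * 460 = 107640 J
CP = (55290 - 107640) / (194 - 460)
= 196.8 W

196.8 W


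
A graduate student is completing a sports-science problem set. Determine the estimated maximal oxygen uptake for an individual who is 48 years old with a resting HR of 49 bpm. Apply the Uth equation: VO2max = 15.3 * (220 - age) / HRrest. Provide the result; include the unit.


HRmax = 220 - 48 = 172
VO2max = 15.3 * (172 / 49)
= 15.3 * 3.5102
= 53.71 mL/kg/min

53.71 mL/kg/min


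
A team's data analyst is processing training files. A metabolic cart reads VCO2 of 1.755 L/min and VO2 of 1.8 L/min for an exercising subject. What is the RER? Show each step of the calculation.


RER = VCO2 / VO2 = 1.755 / 1.8 = 0.975

0.975


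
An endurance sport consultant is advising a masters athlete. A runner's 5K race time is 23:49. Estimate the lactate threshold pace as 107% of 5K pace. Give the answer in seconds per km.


Total race time = 23*60 + 49 = 1429 seconds
5K pace = 1429 / 5 = 285.8 sec/km
LT pace = 285.8 * 1.07 = 305.81 sec/km

305.81 s/km


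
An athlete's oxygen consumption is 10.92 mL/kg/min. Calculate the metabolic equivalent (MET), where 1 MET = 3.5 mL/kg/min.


MET = VO2 / 3.5
= 10.92 / 3.5
= 3.12 METs

3.12 METs


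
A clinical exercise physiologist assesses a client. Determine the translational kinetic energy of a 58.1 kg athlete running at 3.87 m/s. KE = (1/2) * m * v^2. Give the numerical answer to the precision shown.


KE = 0.5 * m * v^2
= 0.5 * 58.1 * 3.87^2
= 0.5 * 58.1 * 14.9769
= 435.08 J

435.08 J


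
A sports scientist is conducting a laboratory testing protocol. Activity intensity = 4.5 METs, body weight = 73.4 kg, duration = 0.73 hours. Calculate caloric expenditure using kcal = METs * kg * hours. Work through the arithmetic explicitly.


kcal = 4.5 * 73.4 * 0.73
= 330.3 * 0.73
= 241.12 kcal

241.12 kcal


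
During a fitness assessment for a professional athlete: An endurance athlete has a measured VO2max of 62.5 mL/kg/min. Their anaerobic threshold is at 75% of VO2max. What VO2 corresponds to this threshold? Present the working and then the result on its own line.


Anaerobic threshold VO2 = VO2max * 75%
= 62.5 * 0.75
= 46.88 mL/kg/min

46.88 mL/kg/min


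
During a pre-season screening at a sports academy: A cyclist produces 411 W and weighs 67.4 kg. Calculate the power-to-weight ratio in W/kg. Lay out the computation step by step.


P/W = power / mass
= 411 / 67.4
= 6.098 W/kg

6.098 W/kg


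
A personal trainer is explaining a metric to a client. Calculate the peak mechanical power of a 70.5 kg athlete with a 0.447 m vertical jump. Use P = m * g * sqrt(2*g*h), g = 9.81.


First, sqrt(2gh) = sqrt(2 * 9.81 * 0.447)
= sqrt(8.77014) = 2.961442 m/s
Power = 70.5 * 9.81 * 2.961442 = 2048.15 W

2048.15 W


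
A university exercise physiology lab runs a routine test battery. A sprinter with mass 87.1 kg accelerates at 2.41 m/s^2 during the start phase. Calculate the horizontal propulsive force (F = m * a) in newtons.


F = m * a
= 87.1 * 2.41
= 209.91 N

209.91 N


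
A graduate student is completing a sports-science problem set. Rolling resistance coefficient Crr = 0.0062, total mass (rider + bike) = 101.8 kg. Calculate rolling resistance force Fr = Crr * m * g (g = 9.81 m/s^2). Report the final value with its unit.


Fr = Crr * m * g
= 0.0062 * 101.8 * 9.81
= 6.192 N

6.192 N


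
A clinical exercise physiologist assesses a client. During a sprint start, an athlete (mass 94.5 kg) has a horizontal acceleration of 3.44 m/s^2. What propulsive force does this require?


Propulsive force = mass * acceleration
= 94.5 kg * 3.44 m/s^2
= 325.08 N

325.08 N


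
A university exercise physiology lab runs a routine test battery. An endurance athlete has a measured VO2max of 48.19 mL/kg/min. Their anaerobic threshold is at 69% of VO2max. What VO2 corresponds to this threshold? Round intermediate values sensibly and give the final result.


Anaerobic threshold VO2 = VO2max * 69%
= 48.19 * 0.69
= 33.25 mL/kg/min

33.25 mL/kg/min


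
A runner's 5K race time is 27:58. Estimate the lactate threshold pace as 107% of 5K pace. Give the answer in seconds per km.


Total race time = 27*60 + 58 = 1678 seconds
5K pace = 1678 / 5 = 335.6 sec/km
LT pace = 335.6 * 1.07 = 359.09 sec/km

359.09 s/km


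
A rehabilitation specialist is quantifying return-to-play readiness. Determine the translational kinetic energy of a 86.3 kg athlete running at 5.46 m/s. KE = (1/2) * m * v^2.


KE = 0.5 * m * v^2
= 0.5 * 86.3 * 5.46^2
= 0.5 * 86.3 * 29.8116
= 1286.37 J

1286.37 J


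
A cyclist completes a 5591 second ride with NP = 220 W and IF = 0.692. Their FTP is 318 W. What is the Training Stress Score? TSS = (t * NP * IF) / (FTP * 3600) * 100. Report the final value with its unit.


t * NP * IF = 5591 * 220 * 0.692 = 851173.84
FTP * 3600 = 1144800
TSS = (851173.84 / 1144800) * 100 = 74.35

74.35 TSS


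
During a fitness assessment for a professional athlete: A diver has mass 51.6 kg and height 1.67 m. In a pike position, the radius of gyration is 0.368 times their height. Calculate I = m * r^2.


r = 0.368 * 1.67 = 0.61456 m
I = m * r^2 = 51.6 * 0.377684 = 19.488 kg*m^2

19.488 kg*m^2


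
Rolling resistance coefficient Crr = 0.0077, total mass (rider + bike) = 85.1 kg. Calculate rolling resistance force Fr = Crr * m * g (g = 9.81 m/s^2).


Fr = Crr * m * g
= 0.0077 * 85.1 * 9.81
= 6.428 N

6.428 N


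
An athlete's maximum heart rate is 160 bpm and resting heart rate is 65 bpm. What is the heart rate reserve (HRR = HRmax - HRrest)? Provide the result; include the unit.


HRR = HRmax - HRrest
= 160 - 65
= 95 bpm

95 bpm


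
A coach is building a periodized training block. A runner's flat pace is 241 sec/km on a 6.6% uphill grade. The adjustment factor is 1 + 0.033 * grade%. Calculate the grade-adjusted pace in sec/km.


Factor = 1 + 0.033 * 6.6 = 1.2178
Adjusted pace = 241 * 1.2178
= 293.49 sec/km

293.49 s/km


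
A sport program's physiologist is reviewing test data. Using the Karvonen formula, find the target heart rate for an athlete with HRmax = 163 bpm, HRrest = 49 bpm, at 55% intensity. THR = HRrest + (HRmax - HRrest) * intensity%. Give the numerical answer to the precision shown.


HRR = 163 - 49 = 114
THR = 49 + 114 * 0.55
= 49 + 62.7
= 111.7 bpm

111.7 bpm


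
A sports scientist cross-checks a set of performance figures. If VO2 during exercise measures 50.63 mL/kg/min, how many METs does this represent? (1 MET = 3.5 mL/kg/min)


METs = VO2 / 3.5 = 50.63 / 3.5 = 14.47

14.47 METs


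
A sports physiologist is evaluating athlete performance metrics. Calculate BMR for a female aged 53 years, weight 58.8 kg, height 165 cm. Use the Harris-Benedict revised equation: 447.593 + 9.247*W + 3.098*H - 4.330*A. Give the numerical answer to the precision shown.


Substituting values:
W term = 9.247 * 58.8 = 543.7236
H term = 3.098 * 165 = 511.17
A term = 4.330 * 53 = 229.49
BMR = 1273.0 kcal/day

1273.0 kcal/day


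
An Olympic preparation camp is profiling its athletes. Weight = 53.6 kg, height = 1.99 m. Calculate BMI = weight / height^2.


height^2 = 1.99^2 = 3.9601
BMI = 53.6 / 3.9601 = 13.54 kg/m^2

13.54 kg/m^2


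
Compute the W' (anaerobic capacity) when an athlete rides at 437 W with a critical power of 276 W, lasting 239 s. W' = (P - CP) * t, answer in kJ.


Above-CP power = 161 W
Duration = 239 s
W' = 161 * 239 = 38479 J
Convert: 38479 / 1000 = 38.479 kJ

38.479 kJ


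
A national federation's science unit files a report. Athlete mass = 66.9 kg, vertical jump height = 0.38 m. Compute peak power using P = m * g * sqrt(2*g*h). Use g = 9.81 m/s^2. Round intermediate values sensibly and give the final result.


sqrt(2 * 9.81 * 0.38) = sqrt(7.4556) = 2.730494 m/s
P = 66.9 * 9.81 * 2.730494
= 1791.99 W

1791.99 W


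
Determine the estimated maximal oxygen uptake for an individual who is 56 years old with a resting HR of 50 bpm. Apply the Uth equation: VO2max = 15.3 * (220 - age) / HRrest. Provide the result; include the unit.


HRmax = 220 - 56 = 164
VO2max = 15.3 * (164 / 50)
= 15.3 * 3.28
= 50.18 mL/kg/min

50.18 mL/kg/min


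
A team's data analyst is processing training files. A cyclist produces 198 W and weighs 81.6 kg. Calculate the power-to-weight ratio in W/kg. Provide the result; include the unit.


P/W = power / mass
= 198 / 81.6
= 2.426 W/kg

2.426 W/kg


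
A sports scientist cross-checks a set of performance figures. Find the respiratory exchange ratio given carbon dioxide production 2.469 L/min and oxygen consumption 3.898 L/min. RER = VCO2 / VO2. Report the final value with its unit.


VCO2 = 2.469 L/min
VO2 = 3.898 L/min
RER = 2.469 / 3.898 = 0.6334

0.6334


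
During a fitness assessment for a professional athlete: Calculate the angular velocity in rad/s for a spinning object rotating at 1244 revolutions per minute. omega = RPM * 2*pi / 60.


omega = RPM * 2*pi / 60
= 1244 * 6.28318531 / 60
= 130.271 rad/s

130.271 rad/s


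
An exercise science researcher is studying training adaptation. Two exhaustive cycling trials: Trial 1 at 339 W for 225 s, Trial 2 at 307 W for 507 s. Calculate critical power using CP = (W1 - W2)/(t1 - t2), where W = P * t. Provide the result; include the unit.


W1 = 339 * 225 = 76275 J
W2 = 307 * 507 = 155649 J
CP = (76275 - 155649) / (225 - 507)
= -79374 / -282
= 281.47 W

281.47 W


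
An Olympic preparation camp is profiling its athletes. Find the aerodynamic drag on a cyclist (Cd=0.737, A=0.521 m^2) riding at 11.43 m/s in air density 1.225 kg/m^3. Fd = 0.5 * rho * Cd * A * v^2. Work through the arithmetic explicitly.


Fd = 0.5 * 1.225 * 0.737 * 0.521 * 11.43^2
= 0.5 * 1.225 * 0.737 * 0.521 * 130.6449
= 30.726 N

30.726 N
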